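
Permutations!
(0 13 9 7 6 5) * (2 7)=[13, 1, 7, 3, 4, 0, 5, 6, 8, 2, 10, 11, 12, 9]=(0 13 9 2 7 6 5)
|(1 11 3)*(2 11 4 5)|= 6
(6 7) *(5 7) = (5 7 6) = [0, 1, 2, 3, 4, 7, 5, 6]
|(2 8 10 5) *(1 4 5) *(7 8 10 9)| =|(1 4 5 2 10)(7 8 9)| =15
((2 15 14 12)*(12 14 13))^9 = [0, 1, 15, 3, 4, 5, 6, 7, 8, 9, 10, 11, 2, 12, 14, 13] = (2 15 13 12)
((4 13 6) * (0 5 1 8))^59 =(0 8 1 5)(4 6 13) =[8, 5, 2, 3, 6, 0, 13, 7, 1, 9, 10, 11, 12, 4]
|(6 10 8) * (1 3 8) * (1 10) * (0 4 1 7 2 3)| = |(10)(0 4 1)(2 3 8 6 7)| = 15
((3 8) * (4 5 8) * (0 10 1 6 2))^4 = (0 2 6 1 10) = [2, 10, 6, 3, 4, 5, 1, 7, 8, 9, 0]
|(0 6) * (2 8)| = |(0 6)(2 8)| = 2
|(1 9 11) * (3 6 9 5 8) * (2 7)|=14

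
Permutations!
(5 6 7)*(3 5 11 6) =(3 5)(6 7 11) =[0, 1, 2, 5, 4, 3, 7, 11, 8, 9, 10, 6]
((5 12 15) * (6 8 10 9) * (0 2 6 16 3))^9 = [2, 1, 6, 0, 4, 5, 8, 7, 10, 16, 9, 11, 12, 13, 14, 15, 3] = (0 2 6 8 10 9 16 3)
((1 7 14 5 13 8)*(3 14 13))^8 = (3 5 14) = [0, 1, 2, 5, 4, 14, 6, 7, 8, 9, 10, 11, 12, 13, 3]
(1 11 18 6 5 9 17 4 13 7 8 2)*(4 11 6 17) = (1 6 5 9 4 13 7 8 2)(11 18 17) = [0, 6, 1, 3, 13, 9, 5, 8, 2, 4, 10, 18, 12, 7, 14, 15, 16, 11, 17]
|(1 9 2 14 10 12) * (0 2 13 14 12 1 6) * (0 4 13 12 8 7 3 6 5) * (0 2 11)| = |(0 11)(1 9 12 5 2 8 7 3 6 4 13 14 10)| = 26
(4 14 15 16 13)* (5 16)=[0, 1, 2, 3, 14, 16, 6, 7, 8, 9, 10, 11, 12, 4, 15, 5, 13]=(4 14 15 5 16 13)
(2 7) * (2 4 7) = (4 7) = [0, 1, 2, 3, 7, 5, 6, 4]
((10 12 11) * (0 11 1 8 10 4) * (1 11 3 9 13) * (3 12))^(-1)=[4, 13, 2, 10, 11, 5, 6, 7, 1, 3, 8, 12, 0, 9]=(0 4 11 12)(1 13 9 3 10 8)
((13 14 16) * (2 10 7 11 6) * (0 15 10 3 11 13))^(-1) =(0 16 14 13 7 10 15)(2 6 11 3) =[16, 1, 6, 2, 4, 5, 11, 10, 8, 9, 15, 3, 12, 7, 13, 0, 14]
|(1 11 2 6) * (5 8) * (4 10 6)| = |(1 11 2 4 10 6)(5 8)| = 6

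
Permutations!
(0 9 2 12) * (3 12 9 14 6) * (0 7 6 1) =(0 14 1)(2 9)(3 12 7 6) =[14, 0, 9, 12, 4, 5, 3, 6, 8, 2, 10, 11, 7, 13, 1]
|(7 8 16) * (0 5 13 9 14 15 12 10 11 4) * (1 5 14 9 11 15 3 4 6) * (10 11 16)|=44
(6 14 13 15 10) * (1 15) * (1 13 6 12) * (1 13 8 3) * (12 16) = (1 15 10 16 12 13 8 3)(6 14) = [0, 15, 2, 1, 4, 5, 14, 7, 3, 9, 16, 11, 13, 8, 6, 10, 12]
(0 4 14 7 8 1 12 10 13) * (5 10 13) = (0 4 14 7 8 1 12 13)(5 10) = [4, 12, 2, 3, 14, 10, 6, 8, 1, 9, 5, 11, 13, 0, 7]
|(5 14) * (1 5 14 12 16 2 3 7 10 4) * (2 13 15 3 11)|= |(1 5 12 16 13 15 3 7 10 4)(2 11)|= 10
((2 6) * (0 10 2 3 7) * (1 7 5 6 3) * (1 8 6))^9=(0 2 5 7 10 3 1)(6 8)=[2, 0, 5, 1, 4, 7, 8, 10, 6, 9, 3]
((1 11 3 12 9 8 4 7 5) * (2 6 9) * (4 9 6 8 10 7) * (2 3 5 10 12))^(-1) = (1 5 11)(2 3 12 9 8)(7 10) = [0, 5, 3, 12, 4, 11, 6, 10, 2, 8, 7, 1, 9]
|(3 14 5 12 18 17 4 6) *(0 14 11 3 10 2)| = 10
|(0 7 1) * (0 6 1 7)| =2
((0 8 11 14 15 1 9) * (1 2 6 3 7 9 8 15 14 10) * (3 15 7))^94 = (0 7 9)(1 11)(2 6 15)(8 10) = [7, 11, 6, 3, 4, 5, 15, 9, 10, 0, 8, 1, 12, 13, 14, 2]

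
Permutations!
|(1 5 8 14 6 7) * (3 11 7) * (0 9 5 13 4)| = |(0 9 5 8 14 6 3 11 7 1 13 4)| = 12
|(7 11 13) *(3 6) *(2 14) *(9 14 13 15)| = |(2 13 7 11 15 9 14)(3 6)| = 14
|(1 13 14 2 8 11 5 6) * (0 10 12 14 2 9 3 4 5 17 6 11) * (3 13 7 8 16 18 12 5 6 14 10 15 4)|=77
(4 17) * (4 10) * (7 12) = (4 17 10)(7 12) = [0, 1, 2, 3, 17, 5, 6, 12, 8, 9, 4, 11, 7, 13, 14, 15, 16, 10]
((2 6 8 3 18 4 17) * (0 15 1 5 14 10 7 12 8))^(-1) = [6, 15, 17, 8, 18, 1, 2, 10, 12, 9, 14, 11, 7, 13, 5, 0, 16, 4, 3] = (0 6 2 17 4 18 3 8 12 7 10 14 5 1 15)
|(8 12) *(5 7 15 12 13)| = |(5 7 15 12 8 13)| = 6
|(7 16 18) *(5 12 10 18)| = 6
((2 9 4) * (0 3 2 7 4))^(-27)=[3, 1, 9, 2, 7, 5, 6, 4, 8, 0]=(0 3 2 9)(4 7)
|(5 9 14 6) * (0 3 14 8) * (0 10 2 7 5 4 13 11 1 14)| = |(0 3)(1 14 6 4 13 11)(2 7 5 9 8 10)| = 6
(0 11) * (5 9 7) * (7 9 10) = (0 11)(5 10 7) = [11, 1, 2, 3, 4, 10, 6, 5, 8, 9, 7, 0]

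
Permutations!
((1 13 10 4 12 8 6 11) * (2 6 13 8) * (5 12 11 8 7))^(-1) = (1 11 4 10 13 8 6 2 12 5 7) = [0, 11, 12, 3, 10, 7, 2, 1, 6, 9, 13, 4, 5, 8]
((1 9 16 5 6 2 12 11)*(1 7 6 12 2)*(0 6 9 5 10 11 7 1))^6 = (1 10 9 12)(5 11 16 7) = [0, 10, 2, 3, 4, 11, 6, 5, 8, 12, 9, 16, 1, 13, 14, 15, 7]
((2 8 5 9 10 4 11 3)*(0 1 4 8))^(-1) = [2, 0, 3, 11, 1, 8, 6, 7, 10, 5, 9, 4] = (0 2 3 11 4 1)(5 8 10 9)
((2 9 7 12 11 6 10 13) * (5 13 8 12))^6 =(2 9 7 5 13)(6 10 8 12 11) =[0, 1, 9, 3, 4, 13, 10, 5, 12, 7, 8, 6, 11, 2]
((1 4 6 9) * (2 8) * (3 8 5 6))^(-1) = (1 9 6 5 2 8 3 4) = [0, 9, 8, 4, 1, 2, 5, 7, 3, 6]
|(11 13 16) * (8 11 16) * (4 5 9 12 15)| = |(16)(4 5 9 12 15)(8 11 13)| = 15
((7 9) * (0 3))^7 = (0 3)(7 9) = [3, 1, 2, 0, 4, 5, 6, 9, 8, 7]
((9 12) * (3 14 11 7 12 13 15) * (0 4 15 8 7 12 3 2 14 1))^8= (0 13 2 3 12 4 8 14 1 9 15 7 11)= [13, 9, 3, 12, 8, 5, 6, 11, 14, 15, 10, 0, 4, 2, 1, 7]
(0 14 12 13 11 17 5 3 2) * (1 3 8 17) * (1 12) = [14, 3, 0, 2, 4, 8, 6, 7, 17, 9, 10, 12, 13, 11, 1, 15, 16, 5] = (0 14 1 3 2)(5 8 17)(11 12 13)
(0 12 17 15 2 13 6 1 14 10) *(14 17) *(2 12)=(0 2 13 6 1 17 15 12 14 10)=[2, 17, 13, 3, 4, 5, 1, 7, 8, 9, 0, 11, 14, 6, 10, 12, 16, 15]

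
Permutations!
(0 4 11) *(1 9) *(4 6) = (0 6 4 11)(1 9) = [6, 9, 2, 3, 11, 5, 4, 7, 8, 1, 10, 0]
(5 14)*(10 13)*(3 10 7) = [0, 1, 2, 10, 4, 14, 6, 3, 8, 9, 13, 11, 12, 7, 5] = (3 10 13 7)(5 14)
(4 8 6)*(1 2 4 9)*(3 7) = (1 2 4 8 6 9)(3 7) = [0, 2, 4, 7, 8, 5, 9, 3, 6, 1]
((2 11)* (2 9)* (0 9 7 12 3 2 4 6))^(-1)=(0 6 4 9)(2 3 12 7 11)=[6, 1, 3, 12, 9, 5, 4, 11, 8, 0, 10, 2, 7]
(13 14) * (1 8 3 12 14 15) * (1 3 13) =(1 8 13 15 3 12 14) =[0, 8, 2, 12, 4, 5, 6, 7, 13, 9, 10, 11, 14, 15, 1, 3]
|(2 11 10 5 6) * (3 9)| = 10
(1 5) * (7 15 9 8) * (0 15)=(0 15 9 8 7)(1 5)=[15, 5, 2, 3, 4, 1, 6, 0, 7, 8, 10, 11, 12, 13, 14, 9]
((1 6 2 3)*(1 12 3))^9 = [0, 1, 2, 12, 4, 5, 6, 7, 8, 9, 10, 11, 3] = (3 12)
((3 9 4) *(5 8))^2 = (3 4 9) = [0, 1, 2, 4, 9, 5, 6, 7, 8, 3]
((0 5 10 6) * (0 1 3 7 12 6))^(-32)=[5, 12, 2, 6, 4, 10, 7, 1, 8, 9, 0, 11, 3]=(0 5 10)(1 12 3 6 7)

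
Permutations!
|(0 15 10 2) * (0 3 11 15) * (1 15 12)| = |(1 15 10 2 3 11 12)| = 7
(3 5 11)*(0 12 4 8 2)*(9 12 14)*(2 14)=(0 2)(3 5 11)(4 8 14 9 12)=[2, 1, 0, 5, 8, 11, 6, 7, 14, 12, 10, 3, 4, 13, 9]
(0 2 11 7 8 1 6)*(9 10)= (0 2 11 7 8 1 6)(9 10)= [2, 6, 11, 3, 4, 5, 0, 8, 1, 10, 9, 7]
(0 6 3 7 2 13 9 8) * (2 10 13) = (0 6 3 7 10 13 9 8) = [6, 1, 2, 7, 4, 5, 3, 10, 0, 8, 13, 11, 12, 9]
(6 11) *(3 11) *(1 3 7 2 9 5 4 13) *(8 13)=[0, 3, 9, 11, 8, 4, 7, 2, 13, 5, 10, 6, 12, 1]=(1 3 11 6 7 2 9 5 4 8 13)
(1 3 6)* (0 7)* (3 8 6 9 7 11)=[11, 8, 2, 9, 4, 5, 1, 0, 6, 7, 10, 3]=(0 11 3 9 7)(1 8 6)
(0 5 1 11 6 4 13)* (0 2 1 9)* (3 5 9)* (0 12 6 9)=(1 11 9 12 6 4 13 2)(3 5)=[0, 11, 1, 5, 13, 3, 4, 7, 8, 12, 10, 9, 6, 2]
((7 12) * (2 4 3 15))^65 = (2 4 3 15)(7 12) = [0, 1, 4, 15, 3, 5, 6, 12, 8, 9, 10, 11, 7, 13, 14, 2]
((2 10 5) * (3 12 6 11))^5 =[0, 1, 5, 12, 4, 10, 11, 7, 8, 9, 2, 3, 6] =(2 5 10)(3 12 6 11)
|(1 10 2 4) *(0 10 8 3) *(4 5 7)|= |(0 10 2 5 7 4 1 8 3)|= 9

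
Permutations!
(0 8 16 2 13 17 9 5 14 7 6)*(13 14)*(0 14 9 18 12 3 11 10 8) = (2 9 5 13 17 18 12 3 11 10 8 16)(6 14 7) = [0, 1, 9, 11, 4, 13, 14, 6, 16, 5, 8, 10, 3, 17, 7, 15, 2, 18, 12]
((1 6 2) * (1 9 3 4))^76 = [0, 3, 1, 2, 9, 5, 4, 7, 8, 6] = (1 3 2)(4 9 6)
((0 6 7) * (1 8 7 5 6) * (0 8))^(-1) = (0 1)(5 6)(7 8) = [1, 0, 2, 3, 4, 6, 5, 8, 7]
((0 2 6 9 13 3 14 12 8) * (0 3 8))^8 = (0 12 14 3 8 13 9 6 2) = [12, 1, 0, 8, 4, 5, 2, 7, 13, 6, 10, 11, 14, 9, 3]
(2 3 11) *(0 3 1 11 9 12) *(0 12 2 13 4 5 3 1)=(0 1 11 13 4 5 3 9 2)=[1, 11, 0, 9, 5, 3, 6, 7, 8, 2, 10, 13, 12, 4]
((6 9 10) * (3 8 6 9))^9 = (9 10) = [0, 1, 2, 3, 4, 5, 6, 7, 8, 10, 9]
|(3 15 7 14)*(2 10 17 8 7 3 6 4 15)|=10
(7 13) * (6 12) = [0, 1, 2, 3, 4, 5, 12, 13, 8, 9, 10, 11, 6, 7] = (6 12)(7 13)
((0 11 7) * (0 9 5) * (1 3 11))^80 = (0 11 5 3 9 1 7) = [11, 7, 2, 9, 4, 3, 6, 0, 8, 1, 10, 5]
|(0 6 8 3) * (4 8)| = |(0 6 4 8 3)| = 5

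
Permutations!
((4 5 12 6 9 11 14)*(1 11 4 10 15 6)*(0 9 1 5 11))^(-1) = (0 1 6 15 10 14 11 4 9)(5 12) = [1, 6, 2, 3, 9, 12, 15, 7, 8, 0, 14, 4, 5, 13, 11, 10]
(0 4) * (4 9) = (0 9 4) = [9, 1, 2, 3, 0, 5, 6, 7, 8, 4]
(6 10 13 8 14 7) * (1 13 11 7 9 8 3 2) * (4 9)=(1 13 3 2)(4 9 8 14)(6 10 11 7)=[0, 13, 1, 2, 9, 5, 10, 6, 14, 8, 11, 7, 12, 3, 4]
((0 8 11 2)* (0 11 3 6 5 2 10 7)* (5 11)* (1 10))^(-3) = [1, 3, 5, 7, 4, 2, 0, 11, 10, 9, 6, 8] = (0 1 3 7 11 8 10 6)(2 5)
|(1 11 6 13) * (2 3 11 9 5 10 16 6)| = |(1 9 5 10 16 6 13)(2 3 11)| = 21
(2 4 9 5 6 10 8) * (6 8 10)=(10)(2 4 9 5 8)=[0, 1, 4, 3, 9, 8, 6, 7, 2, 5, 10]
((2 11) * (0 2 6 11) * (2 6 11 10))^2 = (11)(0 10)(2 6) = [10, 1, 6, 3, 4, 5, 2, 7, 8, 9, 0, 11]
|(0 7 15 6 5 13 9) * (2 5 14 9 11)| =12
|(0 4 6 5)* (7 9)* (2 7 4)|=|(0 2 7 9 4 6 5)|=7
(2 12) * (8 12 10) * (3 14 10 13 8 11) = (2 13 8 12)(3 14 10 11) = [0, 1, 13, 14, 4, 5, 6, 7, 12, 9, 11, 3, 2, 8, 10]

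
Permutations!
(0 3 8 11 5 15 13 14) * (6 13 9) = (0 3 8 11 5 15 9 6 13 14) = [3, 1, 2, 8, 4, 15, 13, 7, 11, 6, 10, 5, 12, 14, 0, 9]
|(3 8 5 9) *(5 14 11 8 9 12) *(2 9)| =6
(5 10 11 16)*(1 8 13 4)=(1 8 13 4)(5 10 11 16)=[0, 8, 2, 3, 1, 10, 6, 7, 13, 9, 11, 16, 12, 4, 14, 15, 5]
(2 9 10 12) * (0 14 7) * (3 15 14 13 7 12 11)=(0 13 7)(2 9 10 11 3 15 14 12)=[13, 1, 9, 15, 4, 5, 6, 0, 8, 10, 11, 3, 2, 7, 12, 14]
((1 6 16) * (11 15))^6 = (16) = [0, 1, 2, 3, 4, 5, 6, 7, 8, 9, 10, 11, 12, 13, 14, 15, 16]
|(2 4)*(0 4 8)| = 4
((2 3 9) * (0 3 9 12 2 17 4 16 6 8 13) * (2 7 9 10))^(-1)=(0 13 8 6 16 4 17 9 7 12 3)(2 10)=[13, 1, 10, 0, 17, 5, 16, 12, 6, 7, 2, 11, 3, 8, 14, 15, 4, 9]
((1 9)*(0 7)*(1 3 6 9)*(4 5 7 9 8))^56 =[0, 1, 2, 3, 4, 5, 6, 7, 8, 9] =(9)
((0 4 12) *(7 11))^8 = (0 12 4) = [12, 1, 2, 3, 0, 5, 6, 7, 8, 9, 10, 11, 4]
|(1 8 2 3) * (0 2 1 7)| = 4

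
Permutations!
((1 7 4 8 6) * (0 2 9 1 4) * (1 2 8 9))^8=(9)=[0, 1, 2, 3, 4, 5, 6, 7, 8, 9]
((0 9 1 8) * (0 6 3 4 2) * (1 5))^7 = (0 4 6 1 9 2 3 8 5) = [4, 9, 3, 8, 6, 0, 1, 7, 5, 2]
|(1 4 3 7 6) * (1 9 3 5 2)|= 4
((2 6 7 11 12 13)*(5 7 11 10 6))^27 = [0, 1, 10, 3, 4, 6, 13, 11, 8, 9, 12, 2, 5, 7] = (2 10 12 5 6 13 7 11)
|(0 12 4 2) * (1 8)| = |(0 12 4 2)(1 8)| = 4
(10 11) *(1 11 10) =(1 11) =[0, 11, 2, 3, 4, 5, 6, 7, 8, 9, 10, 1]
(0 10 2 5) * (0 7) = (0 10 2 5 7) = [10, 1, 5, 3, 4, 7, 6, 0, 8, 9, 2]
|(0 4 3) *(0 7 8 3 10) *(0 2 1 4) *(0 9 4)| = |(0 9 4 10 2 1)(3 7 8)| = 6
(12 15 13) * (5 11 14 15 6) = (5 11 14 15 13 12 6) = [0, 1, 2, 3, 4, 11, 5, 7, 8, 9, 10, 14, 6, 12, 15, 13]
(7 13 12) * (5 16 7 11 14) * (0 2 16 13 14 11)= [2, 1, 16, 3, 4, 13, 6, 14, 8, 9, 10, 11, 0, 12, 5, 15, 7]= (0 2 16 7 14 5 13 12)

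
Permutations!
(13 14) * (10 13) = (10 13 14) = [0, 1, 2, 3, 4, 5, 6, 7, 8, 9, 13, 11, 12, 14, 10]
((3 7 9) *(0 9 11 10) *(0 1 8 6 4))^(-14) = (0 1 3 6 11)(4 10 9 8 7) = [1, 3, 2, 6, 10, 5, 11, 4, 7, 8, 9, 0]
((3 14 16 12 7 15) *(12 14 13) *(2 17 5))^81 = [0, 1, 2, 13, 4, 5, 6, 15, 8, 9, 10, 11, 7, 12, 16, 3, 14, 17] = (17)(3 13 12 7 15)(14 16)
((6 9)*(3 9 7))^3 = (3 7 6 9) = [0, 1, 2, 7, 4, 5, 9, 6, 8, 3]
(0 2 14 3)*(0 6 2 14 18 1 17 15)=(0 14 3 6 2 18 1 17 15)=[14, 17, 18, 6, 4, 5, 2, 7, 8, 9, 10, 11, 12, 13, 3, 0, 16, 15, 1]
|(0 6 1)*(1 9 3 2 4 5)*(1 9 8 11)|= |(0 6 8 11 1)(2 4 5 9 3)|= 5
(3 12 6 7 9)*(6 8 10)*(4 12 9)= (3 9)(4 12 8 10 6 7)= [0, 1, 2, 9, 12, 5, 7, 4, 10, 3, 6, 11, 8]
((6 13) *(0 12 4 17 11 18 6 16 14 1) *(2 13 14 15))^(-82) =[1, 14, 16, 3, 12, 5, 18, 7, 8, 9, 10, 17, 0, 15, 6, 13, 2, 4, 11] =(0 1 14 6 18 11 17 4 12)(2 16)(13 15)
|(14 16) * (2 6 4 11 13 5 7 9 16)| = |(2 6 4 11 13 5 7 9 16 14)| = 10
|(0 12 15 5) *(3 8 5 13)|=|(0 12 15 13 3 8 5)|=7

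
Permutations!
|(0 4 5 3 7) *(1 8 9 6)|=|(0 4 5 3 7)(1 8 9 6)|=20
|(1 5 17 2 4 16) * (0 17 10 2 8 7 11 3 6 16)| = |(0 17 8 7 11 3 6 16 1 5 10 2 4)| = 13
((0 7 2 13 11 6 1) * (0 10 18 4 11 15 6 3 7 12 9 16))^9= [12, 15, 3, 4, 10, 5, 13, 11, 8, 16, 6, 18, 9, 7, 14, 2, 0, 17, 1]= (0 12 9 16)(1 15 2 3 4 10 6 13 7 11 18)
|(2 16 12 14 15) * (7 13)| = 10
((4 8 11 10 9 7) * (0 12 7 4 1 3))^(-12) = (0 1 12 3 7)(4 10 8 9 11) = [1, 12, 2, 7, 10, 5, 6, 0, 9, 11, 8, 4, 3]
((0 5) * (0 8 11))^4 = (11) = [0, 1, 2, 3, 4, 5, 6, 7, 8, 9, 10, 11]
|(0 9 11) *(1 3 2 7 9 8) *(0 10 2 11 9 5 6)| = |(0 8 1 3 11 10 2 7 5 6)| = 10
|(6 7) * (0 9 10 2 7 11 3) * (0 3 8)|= |(0 9 10 2 7 6 11 8)|= 8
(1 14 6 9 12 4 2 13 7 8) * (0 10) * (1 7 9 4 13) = [10, 14, 1, 3, 2, 5, 4, 8, 7, 12, 0, 11, 13, 9, 6] = (0 10)(1 14 6 4 2)(7 8)(9 12 13)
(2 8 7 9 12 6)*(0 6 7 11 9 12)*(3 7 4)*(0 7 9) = (0 6 2 8 11)(3 9 7 12 4) = [6, 1, 8, 9, 3, 5, 2, 12, 11, 7, 10, 0, 4]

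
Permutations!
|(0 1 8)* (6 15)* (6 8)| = |(0 1 6 15 8)| = 5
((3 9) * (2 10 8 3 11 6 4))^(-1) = [0, 1, 4, 8, 6, 5, 11, 7, 10, 3, 2, 9] = (2 4 6 11 9 3 8 10)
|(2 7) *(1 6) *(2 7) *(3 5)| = |(7)(1 6)(3 5)| = 2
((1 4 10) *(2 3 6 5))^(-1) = (1 10 4)(2 5 6 3) = [0, 10, 5, 2, 1, 6, 3, 7, 8, 9, 4]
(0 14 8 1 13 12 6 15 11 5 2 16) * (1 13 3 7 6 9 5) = [14, 3, 16, 7, 4, 2, 15, 6, 13, 5, 10, 1, 9, 12, 8, 11, 0] = (0 14 8 13 12 9 5 2 16)(1 3 7 6 15 11)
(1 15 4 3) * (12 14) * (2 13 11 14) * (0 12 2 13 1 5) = [12, 15, 1, 5, 3, 0, 6, 7, 8, 9, 10, 14, 13, 11, 2, 4] = (0 12 13 11 14 2 1 15 4 3 5)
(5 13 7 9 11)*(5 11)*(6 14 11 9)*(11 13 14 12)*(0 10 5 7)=(0 10 5 14 13)(6 12 11 9 7)=[10, 1, 2, 3, 4, 14, 12, 6, 8, 7, 5, 9, 11, 0, 13]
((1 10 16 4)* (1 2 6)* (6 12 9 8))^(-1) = [0, 6, 4, 3, 16, 5, 8, 7, 9, 12, 1, 11, 2, 13, 14, 15, 10] = (1 6 8 9 12 2 4 16 10)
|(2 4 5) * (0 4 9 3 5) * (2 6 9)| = 4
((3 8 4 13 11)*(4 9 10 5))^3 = (3 10 13 8 5 11 9 4) = [0, 1, 2, 10, 3, 11, 6, 7, 5, 4, 13, 9, 12, 8]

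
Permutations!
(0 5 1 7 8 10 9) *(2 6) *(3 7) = (0 5 1 3 7 8 10 9)(2 6) = [5, 3, 6, 7, 4, 1, 2, 8, 10, 0, 9]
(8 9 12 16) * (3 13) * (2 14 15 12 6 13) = (2 14 15 12 16 8 9 6 13 3) = [0, 1, 14, 2, 4, 5, 13, 7, 9, 6, 10, 11, 16, 3, 15, 12, 8]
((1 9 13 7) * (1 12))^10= (13)= [0, 1, 2, 3, 4, 5, 6, 7, 8, 9, 10, 11, 12, 13]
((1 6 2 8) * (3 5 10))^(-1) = (1 8 2 6)(3 10 5) = [0, 8, 6, 10, 4, 3, 1, 7, 2, 9, 5]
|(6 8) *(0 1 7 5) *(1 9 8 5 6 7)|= 6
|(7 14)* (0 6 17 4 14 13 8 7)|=15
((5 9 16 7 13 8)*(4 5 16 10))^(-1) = [0, 1, 2, 3, 10, 4, 6, 16, 13, 5, 9, 11, 12, 7, 14, 15, 8] = (4 10 9 5)(7 16 8 13)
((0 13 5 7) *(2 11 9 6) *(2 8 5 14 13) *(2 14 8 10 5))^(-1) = (0 7 5 10 6 9 11 2 8 13 14) = [7, 1, 8, 3, 4, 10, 9, 5, 13, 11, 6, 2, 12, 14, 0]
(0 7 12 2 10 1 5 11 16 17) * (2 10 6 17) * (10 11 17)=(0 7 12 11 16 2 6 10 1 5 17)=[7, 5, 6, 3, 4, 17, 10, 12, 8, 9, 1, 16, 11, 13, 14, 15, 2, 0]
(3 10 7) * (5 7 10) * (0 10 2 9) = [10, 1, 9, 5, 4, 7, 6, 3, 8, 0, 2] = (0 10 2 9)(3 5 7)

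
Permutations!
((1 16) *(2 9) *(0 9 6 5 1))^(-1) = (0 16 1 5 6 2 9) = [16, 5, 9, 3, 4, 6, 2, 7, 8, 0, 10, 11, 12, 13, 14, 15, 1]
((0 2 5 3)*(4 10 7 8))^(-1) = (0 3 5 2)(4 8 7 10) = [3, 1, 0, 5, 8, 2, 6, 10, 7, 9, 4]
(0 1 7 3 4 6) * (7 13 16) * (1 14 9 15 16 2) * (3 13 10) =(0 14 9 15 16 7 13 2 1 10 3 4 6) =[14, 10, 1, 4, 6, 5, 0, 13, 8, 15, 3, 11, 12, 2, 9, 16, 7]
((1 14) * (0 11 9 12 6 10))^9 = (0 12)(1 14)(6 11)(9 10) = [12, 14, 2, 3, 4, 5, 11, 7, 8, 10, 9, 6, 0, 13, 1]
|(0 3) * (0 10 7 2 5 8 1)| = |(0 3 10 7 2 5 8 1)| = 8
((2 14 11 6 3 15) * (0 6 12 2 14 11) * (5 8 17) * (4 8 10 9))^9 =(0 14 15 3 6)(4 5)(8 10)(9 17) =[14, 1, 2, 6, 5, 4, 0, 7, 10, 17, 8, 11, 12, 13, 15, 3, 16, 9]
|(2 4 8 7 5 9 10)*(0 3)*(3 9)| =9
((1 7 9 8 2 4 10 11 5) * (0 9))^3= [2, 9, 11, 3, 5, 0, 6, 8, 10, 4, 1, 7]= (0 2 11 7 8 10 1 9 4 5)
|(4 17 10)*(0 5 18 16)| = 12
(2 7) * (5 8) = [0, 1, 7, 3, 4, 8, 6, 2, 5] = (2 7)(5 8)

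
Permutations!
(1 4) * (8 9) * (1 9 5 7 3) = (1 4 9 8 5 7 3) = [0, 4, 2, 1, 9, 7, 6, 3, 5, 8]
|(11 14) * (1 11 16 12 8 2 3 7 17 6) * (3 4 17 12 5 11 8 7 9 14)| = 6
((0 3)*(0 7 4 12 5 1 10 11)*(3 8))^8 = [10, 12, 2, 0, 3, 4, 6, 8, 11, 9, 5, 1, 7] = (0 10 5 4 3)(1 12 7 8 11)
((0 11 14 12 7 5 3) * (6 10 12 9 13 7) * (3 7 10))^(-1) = (0 3 6 12 10 13 9 14 11)(5 7) = [3, 1, 2, 6, 4, 7, 12, 5, 8, 14, 13, 0, 10, 9, 11]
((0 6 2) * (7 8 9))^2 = (0 2 6)(7 9 8) = [2, 1, 6, 3, 4, 5, 0, 9, 7, 8]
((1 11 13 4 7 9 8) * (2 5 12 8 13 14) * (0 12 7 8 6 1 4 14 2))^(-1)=[14, 6, 11, 3, 8, 2, 12, 5, 4, 7, 10, 1, 0, 9, 13]=(0 14 13 9 7 5 2 11 1 6 12)(4 8)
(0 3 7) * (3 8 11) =(0 8 11 3 7) =[8, 1, 2, 7, 4, 5, 6, 0, 11, 9, 10, 3]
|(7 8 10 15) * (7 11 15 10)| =|(7 8)(11 15)| =2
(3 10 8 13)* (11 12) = (3 10 8 13)(11 12) = [0, 1, 2, 10, 4, 5, 6, 7, 13, 9, 8, 12, 11, 3]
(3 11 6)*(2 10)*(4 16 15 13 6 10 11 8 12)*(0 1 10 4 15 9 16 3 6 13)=(0 1 10 2 11 4 3 8 12 15)(9 16)=[1, 10, 11, 8, 3, 5, 6, 7, 12, 16, 2, 4, 15, 13, 14, 0, 9]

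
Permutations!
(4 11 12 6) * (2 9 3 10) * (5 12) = (2 9 3 10)(4 11 5 12 6) = [0, 1, 9, 10, 11, 12, 4, 7, 8, 3, 2, 5, 6]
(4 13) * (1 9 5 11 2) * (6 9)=[0, 6, 1, 3, 13, 11, 9, 7, 8, 5, 10, 2, 12, 4]=(1 6 9 5 11 2)(4 13)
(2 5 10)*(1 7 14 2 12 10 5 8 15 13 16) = [0, 7, 8, 3, 4, 5, 6, 14, 15, 9, 12, 11, 10, 16, 2, 13, 1] = (1 7 14 2 8 15 13 16)(10 12)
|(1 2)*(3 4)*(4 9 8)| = |(1 2)(3 9 8 4)| = 4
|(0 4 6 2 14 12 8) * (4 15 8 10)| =6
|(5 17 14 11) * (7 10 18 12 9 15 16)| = 28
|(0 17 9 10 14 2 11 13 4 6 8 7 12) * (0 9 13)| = |(0 17 13 4 6 8 7 12 9 10 14 2 11)| = 13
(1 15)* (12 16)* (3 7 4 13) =(1 15)(3 7 4 13)(12 16) =[0, 15, 2, 7, 13, 5, 6, 4, 8, 9, 10, 11, 16, 3, 14, 1, 12]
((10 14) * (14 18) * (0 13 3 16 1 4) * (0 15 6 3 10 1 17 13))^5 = (1 16 14 3 18 6 10 15 13 4 17) = [0, 16, 2, 18, 17, 5, 10, 7, 8, 9, 15, 11, 12, 4, 3, 13, 14, 1, 6]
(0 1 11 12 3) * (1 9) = (0 9 1 11 12 3) = [9, 11, 2, 0, 4, 5, 6, 7, 8, 1, 10, 12, 3]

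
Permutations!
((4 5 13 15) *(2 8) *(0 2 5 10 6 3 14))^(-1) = [14, 1, 0, 6, 15, 8, 10, 7, 2, 9, 4, 11, 12, 5, 3, 13] = (0 14 3 6 10 4 15 13 5 8 2)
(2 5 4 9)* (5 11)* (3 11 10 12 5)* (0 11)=[11, 1, 10, 0, 9, 4, 6, 7, 8, 2, 12, 3, 5]=(0 11 3)(2 10 12 5 4 9)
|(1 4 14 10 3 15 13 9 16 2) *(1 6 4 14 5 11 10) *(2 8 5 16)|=|(1 14)(2 6 4 16 8 5 11 10 3 15 13 9)|=12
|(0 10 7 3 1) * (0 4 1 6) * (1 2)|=15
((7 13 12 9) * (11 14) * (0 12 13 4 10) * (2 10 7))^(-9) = [12, 1, 10, 3, 7, 5, 6, 4, 8, 2, 0, 14, 9, 13, 11] = (0 12 9 2 10)(4 7)(11 14)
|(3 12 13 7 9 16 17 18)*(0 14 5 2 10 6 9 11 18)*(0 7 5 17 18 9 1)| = 16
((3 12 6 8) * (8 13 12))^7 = (3 8)(6 13 12) = [0, 1, 2, 8, 4, 5, 13, 7, 3, 9, 10, 11, 6, 12]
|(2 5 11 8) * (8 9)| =5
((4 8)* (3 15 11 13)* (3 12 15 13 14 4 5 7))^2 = [0, 1, 2, 12, 5, 3, 6, 13, 7, 9, 10, 4, 11, 15, 8, 14] = (3 12 11 4 5)(7 13 15 14 8)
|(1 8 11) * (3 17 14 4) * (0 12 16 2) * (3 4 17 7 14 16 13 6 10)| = 33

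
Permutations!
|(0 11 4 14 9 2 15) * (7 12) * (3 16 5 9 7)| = |(0 11 4 14 7 12 3 16 5 9 2 15)| = 12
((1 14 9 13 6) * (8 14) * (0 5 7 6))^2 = (0 7 1 14 13 5 6 8 9) = [7, 14, 2, 3, 4, 6, 8, 1, 9, 0, 10, 11, 12, 5, 13]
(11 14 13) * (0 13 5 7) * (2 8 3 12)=[13, 1, 8, 12, 4, 7, 6, 0, 3, 9, 10, 14, 2, 11, 5]=(0 13 11 14 5 7)(2 8 3 12)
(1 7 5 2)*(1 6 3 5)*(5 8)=(1 7)(2 6 3 8 5)=[0, 7, 6, 8, 4, 2, 3, 1, 5]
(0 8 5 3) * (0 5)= (0 8)(3 5)= [8, 1, 2, 5, 4, 3, 6, 7, 0]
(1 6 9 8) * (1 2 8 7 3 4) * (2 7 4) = (1 6 9 4)(2 8 7 3) = [0, 6, 8, 2, 1, 5, 9, 3, 7, 4]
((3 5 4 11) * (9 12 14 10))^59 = (3 11 4 5)(9 10 14 12) = [0, 1, 2, 11, 5, 3, 6, 7, 8, 10, 14, 4, 9, 13, 12]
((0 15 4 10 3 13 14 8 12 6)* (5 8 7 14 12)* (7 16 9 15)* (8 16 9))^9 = [12, 1, 2, 4, 9, 5, 13, 6, 8, 7, 15, 11, 3, 10, 0, 14, 16] = (16)(0 12 3 4 9 7 6 13 10 15 14)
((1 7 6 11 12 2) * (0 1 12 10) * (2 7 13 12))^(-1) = (0 10 11 6 7 12 13 1) = [10, 0, 2, 3, 4, 5, 7, 12, 8, 9, 11, 6, 13, 1]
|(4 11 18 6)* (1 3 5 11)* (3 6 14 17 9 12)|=24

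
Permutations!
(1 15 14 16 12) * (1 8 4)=(1 15 14 16 12 8 4)=[0, 15, 2, 3, 1, 5, 6, 7, 4, 9, 10, 11, 8, 13, 16, 14, 12]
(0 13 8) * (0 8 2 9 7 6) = (0 13 2 9 7 6) = [13, 1, 9, 3, 4, 5, 0, 6, 8, 7, 10, 11, 12, 2]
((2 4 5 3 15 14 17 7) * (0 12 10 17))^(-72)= (0 2 14 7 15 17 3 10 5 12 4)= [2, 1, 14, 10, 0, 12, 6, 15, 8, 9, 5, 11, 4, 13, 7, 17, 16, 3]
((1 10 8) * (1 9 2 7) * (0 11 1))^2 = (0 1 8 2)(7 11 10 9) = [1, 8, 0, 3, 4, 5, 6, 11, 2, 7, 9, 10]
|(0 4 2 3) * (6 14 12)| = |(0 4 2 3)(6 14 12)| = 12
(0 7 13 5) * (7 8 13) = (0 8 13 5) = [8, 1, 2, 3, 4, 0, 6, 7, 13, 9, 10, 11, 12, 5]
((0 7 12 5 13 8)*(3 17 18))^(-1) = (0 8 13 5 12 7)(3 18 17) = [8, 1, 2, 18, 4, 12, 6, 0, 13, 9, 10, 11, 7, 5, 14, 15, 16, 3, 17]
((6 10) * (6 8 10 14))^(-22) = (14) = [0, 1, 2, 3, 4, 5, 6, 7, 8, 9, 10, 11, 12, 13, 14]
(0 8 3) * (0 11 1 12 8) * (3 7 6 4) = (1 12 8 7 6 4 3 11) = [0, 12, 2, 11, 3, 5, 4, 6, 7, 9, 10, 1, 8]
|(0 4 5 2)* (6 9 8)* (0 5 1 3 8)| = |(0 4 1 3 8 6 9)(2 5)| = 14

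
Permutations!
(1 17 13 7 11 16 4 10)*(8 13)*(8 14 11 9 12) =[0, 17, 2, 3, 10, 5, 6, 9, 13, 12, 1, 16, 8, 7, 11, 15, 4, 14] =(1 17 14 11 16 4 10)(7 9 12 8 13)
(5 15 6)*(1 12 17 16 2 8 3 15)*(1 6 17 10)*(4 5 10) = (1 12 4 5 6 10)(2 8 3 15 17 16) = [0, 12, 8, 15, 5, 6, 10, 7, 3, 9, 1, 11, 4, 13, 14, 17, 2, 16]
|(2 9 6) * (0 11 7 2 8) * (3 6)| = 8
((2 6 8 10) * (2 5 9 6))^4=[0, 1, 2, 3, 4, 10, 9, 7, 6, 5, 8]=(5 10 8 6 9)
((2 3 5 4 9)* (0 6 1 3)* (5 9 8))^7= (0 6 1 3 9 2)(4 8 5)= [6, 3, 0, 9, 8, 4, 1, 7, 5, 2]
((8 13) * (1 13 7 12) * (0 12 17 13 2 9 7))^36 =(17) =[0, 1, 2, 3, 4, 5, 6, 7, 8, 9, 10, 11, 12, 13, 14, 15, 16, 17]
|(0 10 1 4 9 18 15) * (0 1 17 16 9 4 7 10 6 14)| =|(0 6 14)(1 7 10 17 16 9 18 15)| =24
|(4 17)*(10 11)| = |(4 17)(10 11)| = 2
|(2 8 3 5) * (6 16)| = 4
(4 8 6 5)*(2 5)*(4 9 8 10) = [0, 1, 5, 3, 10, 9, 2, 7, 6, 8, 4] = (2 5 9 8 6)(4 10)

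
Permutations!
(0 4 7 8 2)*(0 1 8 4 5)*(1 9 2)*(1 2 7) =(0 5)(1 8 2 9 7 4) =[5, 8, 9, 3, 1, 0, 6, 4, 2, 7]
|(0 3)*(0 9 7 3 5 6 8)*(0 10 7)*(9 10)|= 15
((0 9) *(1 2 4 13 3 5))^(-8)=(1 3 4)(2 5 13)=[0, 3, 5, 4, 1, 13, 6, 7, 8, 9, 10, 11, 12, 2]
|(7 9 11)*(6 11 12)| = |(6 11 7 9 12)| = 5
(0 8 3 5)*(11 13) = (0 8 3 5)(11 13) = [8, 1, 2, 5, 4, 0, 6, 7, 3, 9, 10, 13, 12, 11]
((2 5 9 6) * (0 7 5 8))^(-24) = (0 6 7 2 5 8 9) = [6, 1, 5, 3, 4, 8, 7, 2, 9, 0]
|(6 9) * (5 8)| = |(5 8)(6 9)| = 2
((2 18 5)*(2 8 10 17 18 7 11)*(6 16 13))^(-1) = (2 11 7)(5 18 17 10 8)(6 13 16) = [0, 1, 11, 3, 4, 18, 13, 2, 5, 9, 8, 7, 12, 16, 14, 15, 6, 10, 17]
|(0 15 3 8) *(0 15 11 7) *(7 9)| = 12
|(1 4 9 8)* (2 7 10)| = 12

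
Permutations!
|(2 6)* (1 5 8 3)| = |(1 5 8 3)(2 6)| = 4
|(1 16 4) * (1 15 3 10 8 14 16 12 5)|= 21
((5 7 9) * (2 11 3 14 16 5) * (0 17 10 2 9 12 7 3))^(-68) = (0 10 11 17 2) = [10, 1, 0, 3, 4, 5, 6, 7, 8, 9, 11, 17, 12, 13, 14, 15, 16, 2]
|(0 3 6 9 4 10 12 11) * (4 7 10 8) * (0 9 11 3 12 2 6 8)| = |(0 12 3 8 4)(2 6 11 9 7 10)| = 30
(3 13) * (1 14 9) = (1 14 9)(3 13) = [0, 14, 2, 13, 4, 5, 6, 7, 8, 1, 10, 11, 12, 3, 9]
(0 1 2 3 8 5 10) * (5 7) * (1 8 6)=(0 8 7 5 10)(1 2 3 6)=[8, 2, 3, 6, 4, 10, 1, 5, 7, 9, 0]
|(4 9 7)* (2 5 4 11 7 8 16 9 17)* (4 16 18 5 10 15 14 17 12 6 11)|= 5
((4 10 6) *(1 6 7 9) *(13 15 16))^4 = (1 7 4)(6 9 10)(13 15 16) = [0, 7, 2, 3, 1, 5, 9, 4, 8, 10, 6, 11, 12, 15, 14, 16, 13]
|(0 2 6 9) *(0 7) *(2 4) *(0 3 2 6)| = |(0 4 6 9 7 3 2)| = 7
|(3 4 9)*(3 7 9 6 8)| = |(3 4 6 8)(7 9)| = 4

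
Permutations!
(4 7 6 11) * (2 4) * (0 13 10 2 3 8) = (0 13 10 2 4 7 6 11 3 8) = [13, 1, 4, 8, 7, 5, 11, 6, 0, 9, 2, 3, 12, 10]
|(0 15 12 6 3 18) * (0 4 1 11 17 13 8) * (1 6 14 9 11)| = 36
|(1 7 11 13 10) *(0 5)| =10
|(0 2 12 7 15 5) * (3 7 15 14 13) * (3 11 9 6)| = |(0 2 12 15 5)(3 7 14 13 11 9 6)| = 35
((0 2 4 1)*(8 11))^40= [0, 1, 2, 3, 4, 5, 6, 7, 8, 9, 10, 11]= (11)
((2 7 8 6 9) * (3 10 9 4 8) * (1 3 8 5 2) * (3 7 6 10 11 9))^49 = (11)(2 6 4 5) = [0, 1, 6, 3, 5, 2, 4, 7, 8, 9, 10, 11]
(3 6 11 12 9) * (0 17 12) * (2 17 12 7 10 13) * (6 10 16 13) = (0 12 9 3 10 6 11)(2 17 7 16 13) = [12, 1, 17, 10, 4, 5, 11, 16, 8, 3, 6, 0, 9, 2, 14, 15, 13, 7]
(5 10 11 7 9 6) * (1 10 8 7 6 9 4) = (1 10 11 6 5 8 7 4) = [0, 10, 2, 3, 1, 8, 5, 4, 7, 9, 11, 6]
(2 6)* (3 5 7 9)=(2 6)(3 5 7 9)=[0, 1, 6, 5, 4, 7, 2, 9, 8, 3]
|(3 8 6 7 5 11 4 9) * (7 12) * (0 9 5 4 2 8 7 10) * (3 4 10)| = 12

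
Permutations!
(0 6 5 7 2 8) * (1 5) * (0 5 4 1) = (0 6)(1 4)(2 8 5 7) = [6, 4, 8, 3, 1, 7, 0, 2, 5]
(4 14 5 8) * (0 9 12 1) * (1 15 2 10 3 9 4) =[4, 0, 10, 9, 14, 8, 6, 7, 1, 12, 3, 11, 15, 13, 5, 2] =(0 4 14 5 8 1)(2 10 3 9 12 15)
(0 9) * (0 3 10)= [9, 1, 2, 10, 4, 5, 6, 7, 8, 3, 0]= (0 9 3 10)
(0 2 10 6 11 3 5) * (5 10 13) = (0 2 13 5)(3 10 6 11) = [2, 1, 13, 10, 4, 0, 11, 7, 8, 9, 6, 3, 12, 5]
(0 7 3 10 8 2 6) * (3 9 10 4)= [7, 1, 6, 4, 3, 5, 0, 9, 2, 10, 8]= (0 7 9 10 8 2 6)(3 4)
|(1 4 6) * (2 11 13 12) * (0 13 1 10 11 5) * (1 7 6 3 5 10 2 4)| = 30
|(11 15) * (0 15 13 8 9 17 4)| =8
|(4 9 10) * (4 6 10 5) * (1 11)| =6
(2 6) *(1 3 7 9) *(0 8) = (0 8)(1 3 7 9)(2 6) = [8, 3, 6, 7, 4, 5, 2, 9, 0, 1]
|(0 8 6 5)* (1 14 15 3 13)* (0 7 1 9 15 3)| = 11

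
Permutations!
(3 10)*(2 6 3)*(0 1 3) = (0 1 3 10 2 6) = [1, 3, 6, 10, 4, 5, 0, 7, 8, 9, 2]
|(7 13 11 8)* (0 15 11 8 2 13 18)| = 8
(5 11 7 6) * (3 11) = (3 11 7 6 5) = [0, 1, 2, 11, 4, 3, 5, 6, 8, 9, 10, 7]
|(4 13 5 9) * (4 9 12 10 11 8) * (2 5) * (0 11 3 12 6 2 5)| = 24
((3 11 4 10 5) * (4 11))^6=(11)(3 10)(4 5)=[0, 1, 2, 10, 5, 4, 6, 7, 8, 9, 3, 11]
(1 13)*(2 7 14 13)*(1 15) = (1 2 7 14 13 15) = [0, 2, 7, 3, 4, 5, 6, 14, 8, 9, 10, 11, 12, 15, 13, 1]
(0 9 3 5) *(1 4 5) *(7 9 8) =(0 8 7 9 3 1 4 5) =[8, 4, 2, 1, 5, 0, 6, 9, 7, 3]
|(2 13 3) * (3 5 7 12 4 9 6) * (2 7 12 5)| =14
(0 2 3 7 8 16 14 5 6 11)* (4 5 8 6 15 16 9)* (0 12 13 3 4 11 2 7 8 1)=(0 7 6 2 4 5 15 16 14 1)(3 8 9 11 12 13)=[7, 0, 4, 8, 5, 15, 2, 6, 9, 11, 10, 12, 13, 3, 1, 16, 14]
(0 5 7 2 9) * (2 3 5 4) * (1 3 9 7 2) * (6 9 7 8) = (0 4 1 3 5 2 8 6 9) = [4, 3, 8, 5, 1, 2, 9, 7, 6, 0]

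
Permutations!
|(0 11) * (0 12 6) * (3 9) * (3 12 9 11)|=6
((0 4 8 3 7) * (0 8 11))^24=(11)=[0, 1, 2, 3, 4, 5, 6, 7, 8, 9, 10, 11]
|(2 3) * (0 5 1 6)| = |(0 5 1 6)(2 3)| = 4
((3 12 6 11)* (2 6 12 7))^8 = (12)(2 3 6 7 11) = [0, 1, 3, 6, 4, 5, 7, 11, 8, 9, 10, 2, 12]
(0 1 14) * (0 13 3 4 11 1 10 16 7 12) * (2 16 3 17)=(0 10 3 4 11 1 14 13 17 2 16 7 12)=[10, 14, 16, 4, 11, 5, 6, 12, 8, 9, 3, 1, 0, 17, 13, 15, 7, 2]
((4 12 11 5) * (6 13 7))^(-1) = (4 5 11 12)(6 7 13) = [0, 1, 2, 3, 5, 11, 7, 13, 8, 9, 10, 12, 4, 6]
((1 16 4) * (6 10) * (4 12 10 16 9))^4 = [0, 9, 2, 3, 1, 5, 6, 7, 8, 4, 10, 11, 12, 13, 14, 15, 16] = (16)(1 9 4)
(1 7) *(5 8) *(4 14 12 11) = [0, 7, 2, 3, 14, 8, 6, 1, 5, 9, 10, 4, 11, 13, 12] = (1 7)(4 14 12 11)(5 8)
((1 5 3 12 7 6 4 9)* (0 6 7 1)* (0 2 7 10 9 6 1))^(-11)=[12, 0, 7, 5, 6, 1, 4, 10, 8, 2, 9, 11, 3]=(0 12 3 5 1)(2 7 10 9)(4 6)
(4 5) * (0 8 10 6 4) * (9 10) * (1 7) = [8, 7, 2, 3, 5, 0, 4, 1, 9, 10, 6] = (0 8 9 10 6 4 5)(1 7)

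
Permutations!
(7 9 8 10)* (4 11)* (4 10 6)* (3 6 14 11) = [0, 1, 2, 6, 3, 5, 4, 9, 14, 8, 7, 10, 12, 13, 11] = (3 6 4)(7 9 8 14 11 10)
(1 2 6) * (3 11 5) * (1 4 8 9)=(1 2 6 4 8 9)(3 11 5)=[0, 2, 6, 11, 8, 3, 4, 7, 9, 1, 10, 5]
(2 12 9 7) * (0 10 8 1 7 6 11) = (0 10 8 1 7 2 12 9 6 11) = [10, 7, 12, 3, 4, 5, 11, 2, 1, 6, 8, 0, 9]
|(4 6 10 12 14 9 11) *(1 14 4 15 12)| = |(1 14 9 11 15 12 4 6 10)| = 9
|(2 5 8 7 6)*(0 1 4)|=|(0 1 4)(2 5 8 7 6)|=15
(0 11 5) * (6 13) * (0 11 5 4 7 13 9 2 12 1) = (0 5 11 4 7 13 6 9 2 12 1) = [5, 0, 12, 3, 7, 11, 9, 13, 8, 2, 10, 4, 1, 6]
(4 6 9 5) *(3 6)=[0, 1, 2, 6, 3, 4, 9, 7, 8, 5]=(3 6 9 5 4)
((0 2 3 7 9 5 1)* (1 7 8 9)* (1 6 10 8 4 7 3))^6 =(3 9 10 7)(4 5 8 6) =[0, 1, 2, 9, 5, 8, 4, 3, 6, 10, 7]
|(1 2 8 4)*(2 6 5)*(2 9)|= |(1 6 5 9 2 8 4)|= 7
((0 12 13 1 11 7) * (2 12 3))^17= (0 3 2 12 13 1 11 7)= [3, 11, 12, 2, 4, 5, 6, 0, 8, 9, 10, 7, 13, 1]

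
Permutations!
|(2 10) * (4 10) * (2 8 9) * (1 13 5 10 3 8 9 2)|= 20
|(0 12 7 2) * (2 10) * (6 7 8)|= |(0 12 8 6 7 10 2)|= 7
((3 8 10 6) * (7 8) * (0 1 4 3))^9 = (0 1 4 3 7 8 10 6) = [1, 4, 2, 7, 3, 5, 0, 8, 10, 9, 6]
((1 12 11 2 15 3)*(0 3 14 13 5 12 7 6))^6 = (0 3 1 7 6)(2 11 12 5 13 14 15) = [3, 7, 11, 1, 4, 13, 0, 6, 8, 9, 10, 12, 5, 14, 15, 2]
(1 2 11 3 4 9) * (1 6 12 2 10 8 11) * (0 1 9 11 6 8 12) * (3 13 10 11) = (0 1 11 13 10 12 2 9 8 6)(3 4) = [1, 11, 9, 4, 3, 5, 0, 7, 6, 8, 12, 13, 2, 10]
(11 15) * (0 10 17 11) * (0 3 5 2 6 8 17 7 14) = (0 10 7 14)(2 6 8 17 11 15 3 5) = [10, 1, 6, 5, 4, 2, 8, 14, 17, 9, 7, 15, 12, 13, 0, 3, 16, 11]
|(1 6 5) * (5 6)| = |(6)(1 5)| = 2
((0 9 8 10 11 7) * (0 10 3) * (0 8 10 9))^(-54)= [0, 1, 2, 3, 4, 5, 6, 10, 8, 11, 7, 9]= (7 10)(9 11)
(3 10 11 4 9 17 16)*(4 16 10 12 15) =(3 12 15 4 9 17 10 11 16) =[0, 1, 2, 12, 9, 5, 6, 7, 8, 17, 11, 16, 15, 13, 14, 4, 3, 10]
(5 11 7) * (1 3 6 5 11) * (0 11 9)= (0 11 7 9)(1 3 6 5)= [11, 3, 2, 6, 4, 1, 5, 9, 8, 0, 10, 7]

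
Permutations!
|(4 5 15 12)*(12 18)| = |(4 5 15 18 12)| = 5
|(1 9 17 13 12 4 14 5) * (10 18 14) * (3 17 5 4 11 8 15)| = |(1 9 5)(3 17 13 12 11 8 15)(4 10 18 14)| = 84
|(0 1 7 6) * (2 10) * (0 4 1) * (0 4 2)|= 7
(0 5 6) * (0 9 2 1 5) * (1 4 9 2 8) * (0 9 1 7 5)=[9, 0, 4, 3, 1, 6, 2, 5, 7, 8]=(0 9 8 7 5 6 2 4 1)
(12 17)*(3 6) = [0, 1, 2, 6, 4, 5, 3, 7, 8, 9, 10, 11, 17, 13, 14, 15, 16, 12] = (3 6)(12 17)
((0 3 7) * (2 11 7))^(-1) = [7, 1, 3, 0, 4, 5, 6, 11, 8, 9, 10, 2] = (0 7 11 2 3)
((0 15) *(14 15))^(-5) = [14, 1, 2, 3, 4, 5, 6, 7, 8, 9, 10, 11, 12, 13, 15, 0] = (0 14 15)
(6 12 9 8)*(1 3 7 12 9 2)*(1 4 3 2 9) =(1 2 4 3 7 12 9 8 6) =[0, 2, 4, 7, 3, 5, 1, 12, 6, 8, 10, 11, 9]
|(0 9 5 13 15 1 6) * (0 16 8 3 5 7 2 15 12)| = 13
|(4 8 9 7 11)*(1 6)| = |(1 6)(4 8 9 7 11)| = 10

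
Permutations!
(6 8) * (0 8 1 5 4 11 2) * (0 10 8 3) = (0 3)(1 5 4 11 2 10 8 6) = [3, 5, 10, 0, 11, 4, 1, 7, 6, 9, 8, 2]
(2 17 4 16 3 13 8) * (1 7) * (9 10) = (1 7)(2 17 4 16 3 13 8)(9 10) = [0, 7, 17, 13, 16, 5, 6, 1, 2, 10, 9, 11, 12, 8, 14, 15, 3, 4]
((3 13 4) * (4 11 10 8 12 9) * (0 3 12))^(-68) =(0 10 13)(3 8 11)(4 12 9) =[10, 1, 2, 8, 12, 5, 6, 7, 11, 4, 13, 3, 9, 0]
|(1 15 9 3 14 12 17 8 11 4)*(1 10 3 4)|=|(1 15 9 4 10 3 14 12 17 8 11)|=11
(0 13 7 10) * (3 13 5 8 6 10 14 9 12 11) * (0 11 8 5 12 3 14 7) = (0 12 8 6 10 11 14 9 3 13) = [12, 1, 2, 13, 4, 5, 10, 7, 6, 3, 11, 14, 8, 0, 9]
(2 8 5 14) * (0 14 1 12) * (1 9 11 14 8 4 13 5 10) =(0 8 10 1 12)(2 4 13 5 9 11 14) =[8, 12, 4, 3, 13, 9, 6, 7, 10, 11, 1, 14, 0, 5, 2]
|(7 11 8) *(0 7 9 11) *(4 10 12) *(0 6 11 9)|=15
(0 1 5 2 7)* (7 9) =(0 1 5 2 9 7) =[1, 5, 9, 3, 4, 2, 6, 0, 8, 7]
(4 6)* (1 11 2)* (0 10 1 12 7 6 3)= [10, 11, 12, 0, 3, 5, 4, 6, 8, 9, 1, 2, 7]= (0 10 1 11 2 12 7 6 4 3)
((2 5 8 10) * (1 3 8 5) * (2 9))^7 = (1 3 8 10 9 2) = [0, 3, 1, 8, 4, 5, 6, 7, 10, 2, 9]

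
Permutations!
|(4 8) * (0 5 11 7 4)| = |(0 5 11 7 4 8)| = 6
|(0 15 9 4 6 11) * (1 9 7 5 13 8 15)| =|(0 1 9 4 6 11)(5 13 8 15 7)| =30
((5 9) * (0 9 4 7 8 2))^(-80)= (0 7 9 8 5 2 4)= [7, 1, 4, 3, 0, 2, 6, 9, 5, 8]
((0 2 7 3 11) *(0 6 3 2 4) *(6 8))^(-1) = [4, 1, 7, 6, 0, 5, 8, 2, 11, 9, 10, 3] = (0 4)(2 7)(3 6 8 11)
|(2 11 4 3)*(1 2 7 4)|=3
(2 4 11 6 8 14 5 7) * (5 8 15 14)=(2 4 11 6 15 14 8 5 7)=[0, 1, 4, 3, 11, 7, 15, 2, 5, 9, 10, 6, 12, 13, 8, 14]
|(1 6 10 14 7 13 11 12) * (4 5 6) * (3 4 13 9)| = |(1 13 11 12)(3 4 5 6 10 14 7 9)| = 8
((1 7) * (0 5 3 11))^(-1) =[11, 7, 2, 5, 4, 0, 6, 1, 8, 9, 10, 3] =(0 11 3 5)(1 7)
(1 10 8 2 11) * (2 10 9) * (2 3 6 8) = (1 9 3 6 8 10 2 11) = [0, 9, 11, 6, 4, 5, 8, 7, 10, 3, 2, 1]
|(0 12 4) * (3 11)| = 6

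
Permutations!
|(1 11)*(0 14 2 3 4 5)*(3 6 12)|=8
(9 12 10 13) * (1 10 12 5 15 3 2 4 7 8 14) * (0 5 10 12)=(0 5 15 3 2 4 7 8 14 1 12)(9 10 13)=[5, 12, 4, 2, 7, 15, 6, 8, 14, 10, 13, 11, 0, 9, 1, 3]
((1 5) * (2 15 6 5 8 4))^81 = [0, 15, 1, 3, 5, 2, 4, 7, 6, 9, 10, 11, 12, 13, 14, 8] = (1 15 8 6 4 5 2)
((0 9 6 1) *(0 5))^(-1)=(0 5 1 6 9)=[5, 6, 2, 3, 4, 1, 9, 7, 8, 0]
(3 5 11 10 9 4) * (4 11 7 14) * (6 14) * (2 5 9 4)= (2 5 7 6 14)(3 9 11 10 4)= [0, 1, 5, 9, 3, 7, 14, 6, 8, 11, 4, 10, 12, 13, 2]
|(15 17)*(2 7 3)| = 6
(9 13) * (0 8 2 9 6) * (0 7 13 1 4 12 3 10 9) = (0 8 2)(1 4 12 3 10 9)(6 7 13) = [8, 4, 0, 10, 12, 5, 7, 13, 2, 1, 9, 11, 3, 6]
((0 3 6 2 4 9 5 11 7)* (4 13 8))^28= [4, 1, 11, 9, 3, 2, 5, 8, 0, 6, 10, 13, 12, 7]= (0 4 3 9 6 5 2 11 13 7 8)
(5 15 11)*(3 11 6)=(3 11 5 15 6)=[0, 1, 2, 11, 4, 15, 3, 7, 8, 9, 10, 5, 12, 13, 14, 6]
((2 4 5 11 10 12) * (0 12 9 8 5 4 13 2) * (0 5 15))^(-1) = (0 15 8 9 10 11 5 12)(2 13) = [15, 1, 13, 3, 4, 12, 6, 7, 9, 10, 11, 5, 0, 2, 14, 8]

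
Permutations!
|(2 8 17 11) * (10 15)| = |(2 8 17 11)(10 15)| = 4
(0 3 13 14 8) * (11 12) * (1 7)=(0 3 13 14 8)(1 7)(11 12)=[3, 7, 2, 13, 4, 5, 6, 1, 0, 9, 10, 12, 11, 14, 8]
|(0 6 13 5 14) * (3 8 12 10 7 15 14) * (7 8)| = |(0 6 13 5 3 7 15 14)(8 12 10)| = 24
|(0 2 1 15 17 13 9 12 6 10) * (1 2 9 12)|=|(0 9 1 15 17 13 12 6 10)|=9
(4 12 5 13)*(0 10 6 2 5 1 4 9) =(0 10 6 2 5 13 9)(1 4 12) =[10, 4, 5, 3, 12, 13, 2, 7, 8, 0, 6, 11, 1, 9]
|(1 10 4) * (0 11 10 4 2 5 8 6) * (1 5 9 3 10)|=28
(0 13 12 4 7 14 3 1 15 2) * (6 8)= [13, 15, 0, 1, 7, 5, 8, 14, 6, 9, 10, 11, 4, 12, 3, 2]= (0 13 12 4 7 14 3 1 15 2)(6 8)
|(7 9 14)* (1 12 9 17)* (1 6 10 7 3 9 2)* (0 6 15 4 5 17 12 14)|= |(0 6 10 7 12 2 1 14 3 9)(4 5 17 15)|= 20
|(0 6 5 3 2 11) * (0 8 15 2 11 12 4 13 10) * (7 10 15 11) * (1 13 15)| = |(0 6 5 3 7 10)(1 13)(2 12 4 15)(8 11)| = 12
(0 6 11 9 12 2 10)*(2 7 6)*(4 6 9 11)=(0 2 10)(4 6)(7 9 12)=[2, 1, 10, 3, 6, 5, 4, 9, 8, 12, 0, 11, 7]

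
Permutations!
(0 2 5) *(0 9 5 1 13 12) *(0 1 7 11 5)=(0 2 7 11 5 9)(1 13 12)=[2, 13, 7, 3, 4, 9, 6, 11, 8, 0, 10, 5, 1, 12]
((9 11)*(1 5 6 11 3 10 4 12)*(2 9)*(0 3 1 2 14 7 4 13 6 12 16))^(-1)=(0 16 4 7 14 11 6 13 10 3)(1 9 2 12 5)=[16, 9, 12, 0, 7, 1, 13, 14, 8, 2, 3, 6, 5, 10, 11, 15, 4]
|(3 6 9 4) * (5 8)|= 4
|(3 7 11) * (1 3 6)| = 5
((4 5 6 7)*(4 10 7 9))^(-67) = (4 5 6 9)(7 10) = [0, 1, 2, 3, 5, 6, 9, 10, 8, 4, 7]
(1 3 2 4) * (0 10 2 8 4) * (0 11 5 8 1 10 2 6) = (0 2 11 5 8 4 10 6)(1 3) = [2, 3, 11, 1, 10, 8, 0, 7, 4, 9, 6, 5]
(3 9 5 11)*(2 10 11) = [0, 1, 10, 9, 4, 2, 6, 7, 8, 5, 11, 3] = (2 10 11 3 9 5)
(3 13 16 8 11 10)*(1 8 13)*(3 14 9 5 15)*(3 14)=(1 8 11 10 3)(5 15 14 9)(13 16)=[0, 8, 2, 1, 4, 15, 6, 7, 11, 5, 3, 10, 12, 16, 9, 14, 13]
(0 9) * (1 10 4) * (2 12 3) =(0 9)(1 10 4)(2 12 3) =[9, 10, 12, 2, 1, 5, 6, 7, 8, 0, 4, 11, 3]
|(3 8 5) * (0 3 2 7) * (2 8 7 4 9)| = |(0 3 7)(2 4 9)(5 8)| = 6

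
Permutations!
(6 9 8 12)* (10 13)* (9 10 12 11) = [0, 1, 2, 3, 4, 5, 10, 7, 11, 8, 13, 9, 6, 12] = (6 10 13 12)(8 11 9)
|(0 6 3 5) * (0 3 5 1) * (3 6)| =6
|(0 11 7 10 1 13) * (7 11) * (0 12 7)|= |(1 13 12 7 10)|= 5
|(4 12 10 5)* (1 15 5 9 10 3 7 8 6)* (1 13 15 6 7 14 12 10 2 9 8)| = |(1 6 13 15 5 4 10 8 7)(2 9)(3 14 12)| = 18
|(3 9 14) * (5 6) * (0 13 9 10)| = |(0 13 9 14 3 10)(5 6)| = 6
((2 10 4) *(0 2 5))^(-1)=(0 5 4 10 2)=[5, 1, 0, 3, 10, 4, 6, 7, 8, 9, 2]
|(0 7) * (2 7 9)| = 4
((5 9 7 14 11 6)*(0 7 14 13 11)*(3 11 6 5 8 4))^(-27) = (0 3 7 11 13 5 6 9 8 14 4) = [3, 1, 2, 7, 0, 6, 9, 11, 14, 8, 10, 13, 12, 5, 4]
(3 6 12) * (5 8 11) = (3 6 12)(5 8 11) = [0, 1, 2, 6, 4, 8, 12, 7, 11, 9, 10, 5, 3]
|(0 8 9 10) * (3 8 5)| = 6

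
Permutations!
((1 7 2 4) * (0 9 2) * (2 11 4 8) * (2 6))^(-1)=(0 7 1 4 11 9)(2 6 8)=[7, 4, 6, 3, 11, 5, 8, 1, 2, 0, 10, 9]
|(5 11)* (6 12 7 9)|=4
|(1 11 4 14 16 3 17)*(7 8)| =|(1 11 4 14 16 3 17)(7 8)| =14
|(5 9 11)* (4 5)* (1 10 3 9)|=7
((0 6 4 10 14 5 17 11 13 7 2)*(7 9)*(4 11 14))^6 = (17)(0 2 7 9 13 11 6) = [2, 1, 7, 3, 4, 5, 0, 9, 8, 13, 10, 6, 12, 11, 14, 15, 16, 17]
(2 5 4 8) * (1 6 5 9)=(1 6 5 4 8 2 9)=[0, 6, 9, 3, 8, 4, 5, 7, 2, 1]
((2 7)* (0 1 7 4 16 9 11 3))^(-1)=[3, 0, 7, 11, 2, 5, 6, 1, 8, 16, 10, 9, 12, 13, 14, 15, 4]=(0 3 11 9 16 4 2 7 1)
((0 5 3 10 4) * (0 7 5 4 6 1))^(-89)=(0 1 6 10 3 5 7 4)=[1, 6, 2, 5, 0, 7, 10, 4, 8, 9, 3]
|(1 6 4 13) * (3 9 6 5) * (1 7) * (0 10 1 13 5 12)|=|(0 10 1 12)(3 9 6 4 5)(7 13)|=20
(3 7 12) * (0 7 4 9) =(0 7 12 3 4 9) =[7, 1, 2, 4, 9, 5, 6, 12, 8, 0, 10, 11, 3]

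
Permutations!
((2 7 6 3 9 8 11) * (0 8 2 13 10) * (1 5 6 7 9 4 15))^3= (0 13 8 10 11)(1 3)(2 9)(4 5)(6 15)= [13, 3, 9, 1, 5, 4, 15, 7, 10, 2, 11, 0, 12, 8, 14, 6]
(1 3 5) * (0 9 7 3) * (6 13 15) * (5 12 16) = (0 9 7 3 12 16 5 1)(6 13 15) = [9, 0, 2, 12, 4, 1, 13, 3, 8, 7, 10, 11, 16, 15, 14, 6, 5]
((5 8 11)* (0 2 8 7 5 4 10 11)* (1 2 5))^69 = [1, 0, 5, 3, 4, 2, 6, 8, 7, 9, 10, 11] = (11)(0 1)(2 5)(7 8)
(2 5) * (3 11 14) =(2 5)(3 11 14) =[0, 1, 5, 11, 4, 2, 6, 7, 8, 9, 10, 14, 12, 13, 3]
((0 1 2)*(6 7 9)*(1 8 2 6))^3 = (1 9 7 6) = [0, 9, 2, 3, 4, 5, 1, 6, 8, 7]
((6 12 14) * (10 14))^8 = [0, 1, 2, 3, 4, 5, 6, 7, 8, 9, 10, 11, 12, 13, 14] = (14)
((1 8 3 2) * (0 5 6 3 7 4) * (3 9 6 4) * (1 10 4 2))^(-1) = (0 4 10 2 5)(1 3 7 8)(6 9) = [4, 3, 5, 7, 10, 0, 9, 8, 1, 6, 2]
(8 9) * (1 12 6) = (1 12 6)(8 9) = [0, 12, 2, 3, 4, 5, 1, 7, 9, 8, 10, 11, 6]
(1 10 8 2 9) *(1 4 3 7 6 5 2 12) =(1 10 8 12)(2 9 4 3 7 6 5) =[0, 10, 9, 7, 3, 2, 5, 6, 12, 4, 8, 11, 1]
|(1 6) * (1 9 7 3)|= |(1 6 9 7 3)|= 5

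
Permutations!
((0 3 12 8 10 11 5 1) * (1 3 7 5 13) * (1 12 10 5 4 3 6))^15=[3, 4, 2, 13, 11, 0, 7, 10, 1, 9, 12, 8, 6, 5]=(0 3 13 5)(1 4 11 8)(6 7 10 12)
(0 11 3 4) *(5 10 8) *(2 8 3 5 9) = (0 11 5 10 3 4)(2 8 9) = [11, 1, 8, 4, 0, 10, 6, 7, 9, 2, 3, 5]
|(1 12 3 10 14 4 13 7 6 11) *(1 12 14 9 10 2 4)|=8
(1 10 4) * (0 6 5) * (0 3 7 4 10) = (10)(0 6 5 3 7 4 1) = [6, 0, 2, 7, 1, 3, 5, 4, 8, 9, 10]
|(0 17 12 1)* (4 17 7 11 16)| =8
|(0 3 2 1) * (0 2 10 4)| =4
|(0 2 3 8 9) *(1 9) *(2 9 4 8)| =|(0 9)(1 4 8)(2 3)| =6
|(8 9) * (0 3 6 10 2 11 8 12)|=9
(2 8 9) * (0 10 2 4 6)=(0 10 2 8 9 4 6)=[10, 1, 8, 3, 6, 5, 0, 7, 9, 4, 2]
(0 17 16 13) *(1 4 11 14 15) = [17, 4, 2, 3, 11, 5, 6, 7, 8, 9, 10, 14, 12, 0, 15, 1, 13, 16] = (0 17 16 13)(1 4 11 14 15)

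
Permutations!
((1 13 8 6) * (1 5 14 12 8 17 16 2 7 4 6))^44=(1 5 2)(4 17 12)(6 16 8)(7 13 14)=[0, 5, 1, 3, 17, 2, 16, 13, 6, 9, 10, 11, 4, 14, 7, 15, 8, 12]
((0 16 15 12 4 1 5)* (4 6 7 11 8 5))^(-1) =(0 5 8 11 7 6 12 15 16)(1 4) =[5, 4, 2, 3, 1, 8, 12, 6, 11, 9, 10, 7, 15, 13, 14, 16, 0]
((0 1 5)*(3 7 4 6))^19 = (0 1 5)(3 6 4 7) = [1, 5, 2, 6, 7, 0, 4, 3]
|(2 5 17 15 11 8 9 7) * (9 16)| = 9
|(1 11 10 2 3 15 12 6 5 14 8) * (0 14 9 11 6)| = |(0 14 8 1 6 5 9 11 10 2 3 15 12)| = 13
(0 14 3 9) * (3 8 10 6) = (0 14 8 10 6 3 9) = [14, 1, 2, 9, 4, 5, 3, 7, 10, 0, 6, 11, 12, 13, 8]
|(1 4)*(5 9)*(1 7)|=|(1 4 7)(5 9)|=6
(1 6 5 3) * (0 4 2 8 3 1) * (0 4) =(1 6 5)(2 8 3 4) =[0, 6, 8, 4, 2, 1, 5, 7, 3]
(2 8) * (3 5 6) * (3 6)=(2 8)(3 5)=[0, 1, 8, 5, 4, 3, 6, 7, 2]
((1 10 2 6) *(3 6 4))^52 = (1 3 2)(4 10 6) = [0, 3, 1, 2, 10, 5, 4, 7, 8, 9, 6]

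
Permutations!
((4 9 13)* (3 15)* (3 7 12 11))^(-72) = (3 12 15 11 7) = [0, 1, 2, 12, 4, 5, 6, 3, 8, 9, 10, 7, 15, 13, 14, 11]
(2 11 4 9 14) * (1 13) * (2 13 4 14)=(1 4 9 2 11 14 13)=[0, 4, 11, 3, 9, 5, 6, 7, 8, 2, 10, 14, 12, 1, 13]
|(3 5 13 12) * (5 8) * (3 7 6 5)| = |(3 8)(5 13 12 7 6)| = 10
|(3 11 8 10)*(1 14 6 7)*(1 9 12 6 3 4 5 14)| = |(3 11 8 10 4 5 14)(6 7 9 12)| = 28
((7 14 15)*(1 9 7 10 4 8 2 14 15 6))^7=(1 2 10 9 14 4 7 6 8 15)=[0, 2, 10, 3, 7, 5, 8, 6, 15, 14, 9, 11, 12, 13, 4, 1]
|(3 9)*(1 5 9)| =|(1 5 9 3)| =4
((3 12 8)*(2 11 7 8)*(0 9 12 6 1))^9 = (0 1 6 3 8 7 11 2 12 9) = [1, 6, 12, 8, 4, 5, 3, 11, 7, 0, 10, 2, 9]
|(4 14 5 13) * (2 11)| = |(2 11)(4 14 5 13)| = 4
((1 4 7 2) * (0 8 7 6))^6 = [6, 2, 7, 3, 1, 5, 4, 8, 0] = (0 6 4 1 2 7 8)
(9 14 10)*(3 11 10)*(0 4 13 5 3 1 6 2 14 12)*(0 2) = (0 4 13 5 3 11 10 9 12 2 14 1 6) = [4, 6, 14, 11, 13, 3, 0, 7, 8, 12, 9, 10, 2, 5, 1]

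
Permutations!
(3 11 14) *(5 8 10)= (3 11 14)(5 8 10)= [0, 1, 2, 11, 4, 8, 6, 7, 10, 9, 5, 14, 12, 13, 3]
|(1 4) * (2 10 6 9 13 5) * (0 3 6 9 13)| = 8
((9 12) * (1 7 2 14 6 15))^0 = [0, 1, 2, 3, 4, 5, 6, 7, 8, 9, 10, 11, 12, 13, 14, 15] = (15)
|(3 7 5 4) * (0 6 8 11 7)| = 8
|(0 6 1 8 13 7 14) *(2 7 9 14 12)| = |(0 6 1 8 13 9 14)(2 7 12)| = 21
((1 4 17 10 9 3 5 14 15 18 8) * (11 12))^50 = [0, 5, 2, 1, 14, 4, 6, 7, 3, 8, 18, 11, 12, 13, 17, 10, 16, 15, 9] = (1 5 4 14 17 15 10 18 9 8 3)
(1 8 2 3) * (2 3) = (1 8 3) = [0, 8, 2, 1, 4, 5, 6, 7, 3]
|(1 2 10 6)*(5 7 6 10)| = 5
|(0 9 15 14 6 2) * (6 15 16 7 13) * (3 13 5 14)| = |(0 9 16 7 5 14 15 3 13 6 2)| = 11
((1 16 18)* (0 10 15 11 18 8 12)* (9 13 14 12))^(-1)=(0 12 14 13 9 8 16 1 18 11 15 10)=[12, 18, 2, 3, 4, 5, 6, 7, 16, 8, 0, 15, 14, 9, 13, 10, 1, 17, 11]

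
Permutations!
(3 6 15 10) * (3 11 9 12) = (3 6 15 10 11 9 12) = [0, 1, 2, 6, 4, 5, 15, 7, 8, 12, 11, 9, 3, 13, 14, 10]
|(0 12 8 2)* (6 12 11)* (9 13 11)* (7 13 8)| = 20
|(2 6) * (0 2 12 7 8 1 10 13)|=|(0 2 6 12 7 8 1 10 13)|=9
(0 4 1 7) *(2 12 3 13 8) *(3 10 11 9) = (0 4 1 7)(2 12 10 11 9 3 13 8) = [4, 7, 12, 13, 1, 5, 6, 0, 2, 3, 11, 9, 10, 8]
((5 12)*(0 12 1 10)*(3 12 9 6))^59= (0 3 1 9 12 10 6 5)= [3, 9, 2, 1, 4, 0, 5, 7, 8, 12, 6, 11, 10]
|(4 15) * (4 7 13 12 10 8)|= 7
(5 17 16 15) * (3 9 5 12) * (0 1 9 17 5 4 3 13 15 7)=[1, 9, 2, 17, 3, 5, 6, 0, 8, 4, 10, 11, 13, 15, 14, 12, 7, 16]=(0 1 9 4 3 17 16 7)(12 13 15)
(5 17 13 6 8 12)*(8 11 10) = (5 17 13 6 11 10 8 12) = [0, 1, 2, 3, 4, 17, 11, 7, 12, 9, 8, 10, 5, 6, 14, 15, 16, 13]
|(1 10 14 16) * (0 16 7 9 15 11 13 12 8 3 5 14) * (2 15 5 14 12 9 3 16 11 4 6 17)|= 30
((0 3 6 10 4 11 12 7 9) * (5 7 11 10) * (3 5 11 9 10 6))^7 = (0 12 6 10 5 9 11 4 7) = [12, 1, 2, 3, 7, 9, 10, 0, 8, 11, 5, 4, 6]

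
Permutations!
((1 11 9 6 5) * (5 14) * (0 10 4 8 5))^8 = (0 6 11 5 4)(1 8 10 14 9) = [6, 8, 2, 3, 0, 4, 11, 7, 10, 1, 14, 5, 12, 13, 9]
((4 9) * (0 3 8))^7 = (0 3 8)(4 9) = [3, 1, 2, 8, 9, 5, 6, 7, 0, 4]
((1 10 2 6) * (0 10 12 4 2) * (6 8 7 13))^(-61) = (0 10)(1 2 13 12 8 6 4 7) = [10, 2, 13, 3, 7, 5, 4, 1, 6, 9, 0, 11, 8, 12]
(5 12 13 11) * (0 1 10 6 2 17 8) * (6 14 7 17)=(0 1 10 14 7 17 8)(2 6)(5 12 13 11)=[1, 10, 6, 3, 4, 12, 2, 17, 0, 9, 14, 5, 13, 11, 7, 15, 16, 8]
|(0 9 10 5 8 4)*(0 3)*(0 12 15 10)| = |(0 9)(3 12 15 10 5 8 4)| = 14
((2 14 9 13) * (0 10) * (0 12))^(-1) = (0 12 10)(2 13 9 14) = [12, 1, 13, 3, 4, 5, 6, 7, 8, 14, 0, 11, 10, 9, 2]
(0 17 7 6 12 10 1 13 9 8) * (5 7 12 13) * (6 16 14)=(0 17 12 10 1 5 7 16 14 6 13 9 8)=[17, 5, 2, 3, 4, 7, 13, 16, 0, 8, 1, 11, 10, 9, 6, 15, 14, 12]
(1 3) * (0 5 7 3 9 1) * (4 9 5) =(0 4 9 1 5 7 3) =[4, 5, 2, 0, 9, 7, 6, 3, 8, 1]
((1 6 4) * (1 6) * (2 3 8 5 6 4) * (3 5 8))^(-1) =(8)(2 6 5) =[0, 1, 6, 3, 4, 2, 5, 7, 8]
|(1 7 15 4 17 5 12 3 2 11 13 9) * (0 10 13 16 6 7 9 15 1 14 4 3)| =17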